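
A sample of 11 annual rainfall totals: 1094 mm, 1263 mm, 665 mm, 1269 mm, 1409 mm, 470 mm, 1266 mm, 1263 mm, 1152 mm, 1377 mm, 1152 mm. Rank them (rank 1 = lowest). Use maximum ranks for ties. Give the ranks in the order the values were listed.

Sorted (ascending): 470, 665, 1094, 1152, 1152, 1263, 1263, 1266, 1269, 1377, 1409
The 2 values of 1152 occupy positions 4–5 → each gets rank 5.
The 2 values of 1263 occupy positions 6–7 → each gets rank 7.

3, 7, 2, 9, 11, 1, 8, 7, 5, 10, 5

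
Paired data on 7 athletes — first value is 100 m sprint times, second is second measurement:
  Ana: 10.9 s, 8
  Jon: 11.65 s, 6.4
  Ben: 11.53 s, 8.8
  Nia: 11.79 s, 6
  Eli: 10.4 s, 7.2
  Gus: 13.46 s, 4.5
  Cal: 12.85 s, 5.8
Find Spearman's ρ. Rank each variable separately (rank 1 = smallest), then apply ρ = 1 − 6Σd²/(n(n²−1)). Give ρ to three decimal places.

-0.857

Ranks of variable 1: 2, 4, 3, 5, 1, 7, 6
Ranks of variable 2: 6, 4, 7, 3, 5, 1, 2
d = r₁ − r₂: -4, 0, -4, 2, -4, 6, 4
d²: 16, 0, 16, 4, 16, 36, 16; Σd² = 104
ρ = 1 − 6·104/(7·48) = 1 − 624/336 = -0.857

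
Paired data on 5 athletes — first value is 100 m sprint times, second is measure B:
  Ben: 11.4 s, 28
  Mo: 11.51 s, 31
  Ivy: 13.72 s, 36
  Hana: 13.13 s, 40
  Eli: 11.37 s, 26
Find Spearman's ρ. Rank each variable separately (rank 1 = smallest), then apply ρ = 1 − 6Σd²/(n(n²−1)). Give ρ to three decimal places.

0.900

Ranks of variable 1: 2, 3, 5, 4, 1
Ranks of variable 2: 2, 3, 4, 5, 1
d = r₁ − r₂: 0, 0, 1, -1, 0
d²: 0, 0, 1, 1, 0; Σd² = 2
ρ = 1 − 6·2/(5·24) = 1 − 12/120 = 0.900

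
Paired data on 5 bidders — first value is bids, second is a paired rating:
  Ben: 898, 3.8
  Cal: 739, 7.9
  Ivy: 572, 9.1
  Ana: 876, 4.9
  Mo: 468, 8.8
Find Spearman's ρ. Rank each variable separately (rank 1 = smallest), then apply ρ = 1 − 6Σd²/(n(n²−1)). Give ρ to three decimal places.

-0.900

Ranks of variable 1: 5, 3, 2, 4, 1
Ranks of variable 2: 1, 3, 5, 2, 4
d = r₁ − r₂: 4, 0, -3, 2, -3
d²: 16, 0, 9, 4, 9; Σd² = 38
ρ = 1 − 6·38/(5·24) = 1 − 228/120 = -0.900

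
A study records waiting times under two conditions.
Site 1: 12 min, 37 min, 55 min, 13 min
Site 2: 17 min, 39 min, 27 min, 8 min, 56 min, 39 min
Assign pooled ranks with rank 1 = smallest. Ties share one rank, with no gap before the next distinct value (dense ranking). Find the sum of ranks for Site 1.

19

Sorted (ascending): 8, 12, 13, 17, 27, 37, 39, 39, 55, 56
The 2 values of 39 share dense rank 7.
Remaining distinct values take the next consecutive integers.
Site 1 values → pooled ranks: 12→2, 37→6, 55→8, 13→3
Rank sum = 2 + 6 + 8 + 3 = 19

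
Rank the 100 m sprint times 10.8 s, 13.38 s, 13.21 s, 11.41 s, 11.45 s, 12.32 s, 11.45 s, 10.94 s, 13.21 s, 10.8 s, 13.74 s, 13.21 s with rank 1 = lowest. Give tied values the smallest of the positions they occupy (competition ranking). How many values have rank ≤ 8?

Sorted (ascending): 10.8, 10.8, 10.94, 11.41, 11.45, 11.45, 12.32, 13.21, 13.21, 13.21, 13.38, 13.74
The 2 values of 10.8 occupy positions 1–2 → each gets rank 1.
The 2 values of 11.45 occupy positions 5–6 → each gets rank 5.
The 3 values of 13.21 occupy positions 8–10 → each gets rank 8.
Ranks ≤ 8: {1, 1, 3, 4, 5, 5, 7, 8, 8, 8} → 10 values.

10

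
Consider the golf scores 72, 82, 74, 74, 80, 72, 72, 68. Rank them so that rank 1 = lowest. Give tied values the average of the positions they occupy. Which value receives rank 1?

Sorted (ascending): 68, 72, 72, 72, 74, 74, 80, 82
The 3 values of 72 occupy positions 2–4 → average rank 3.
The 2 values of 74 occupy positions 5–6 → average rank (5+6)/2 = 5.5.
Rank 1 → value 68.

68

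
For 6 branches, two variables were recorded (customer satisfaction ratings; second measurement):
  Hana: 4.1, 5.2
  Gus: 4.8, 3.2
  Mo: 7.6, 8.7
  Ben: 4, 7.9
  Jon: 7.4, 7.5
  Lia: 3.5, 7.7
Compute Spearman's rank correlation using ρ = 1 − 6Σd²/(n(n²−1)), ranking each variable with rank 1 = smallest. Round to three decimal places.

0.086

Ranks of variable 1: 3, 4, 6, 2, 5, 1
Ranks of variable 2: 2, 1, 6, 5, 3, 4
d = r₁ − r₂: 1, 3, 0, -3, 2, -3
d²: 1, 9, 0, 9, 4, 9; Σd² = 32
ρ = 1 − 6·32/(6·35) = 1 − 192/210 = 0.086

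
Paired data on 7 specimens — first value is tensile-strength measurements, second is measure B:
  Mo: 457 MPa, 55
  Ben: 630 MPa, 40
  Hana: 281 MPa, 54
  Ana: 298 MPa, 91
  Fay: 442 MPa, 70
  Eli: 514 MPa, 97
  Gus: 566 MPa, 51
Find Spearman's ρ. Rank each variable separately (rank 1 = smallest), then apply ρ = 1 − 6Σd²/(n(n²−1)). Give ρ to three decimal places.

Ranks of variable 1: 4, 7, 1, 2, 3, 5, 6
Ranks of variable 2: 4, 1, 3, 6, 5, 7, 2
d = r₁ − r₂: 0, 6, -2, -4, -2, -2, 4
d²: 0, 36, 4, 16, 4, 4, 16; Σd² = 80
ρ = 1 − 6·80/(7·48) = 1 − 480/336 = -0.429

-0.429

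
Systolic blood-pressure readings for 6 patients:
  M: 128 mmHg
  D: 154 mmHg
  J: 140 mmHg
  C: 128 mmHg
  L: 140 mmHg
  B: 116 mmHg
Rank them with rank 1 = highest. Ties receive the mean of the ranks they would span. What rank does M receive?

4.5

Sorted (descending): 154, 140, 140, 128, 128, 116
The 2 values of 140 occupy positions 2–3 → average rank (2+3)/2 = 2.5.
The 2 values of 128 occupy positions 4–5 → average rank (4+5)/2 = 4.5.
M has value 128 mmHg → rank 4.5.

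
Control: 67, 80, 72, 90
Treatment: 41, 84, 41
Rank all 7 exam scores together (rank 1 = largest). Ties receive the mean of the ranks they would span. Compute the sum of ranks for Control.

13

Sorted (descending): 90, 84, 80, 72, 67, 41, 41
The 2 values of 41 occupy positions 6–7 → average rank (6+7)/2 = 6.5.
Control values → pooled ranks: 67→5, 80→3, 72→4, 90→1
Rank sum = 5 + 3 + 4 + 1 = 13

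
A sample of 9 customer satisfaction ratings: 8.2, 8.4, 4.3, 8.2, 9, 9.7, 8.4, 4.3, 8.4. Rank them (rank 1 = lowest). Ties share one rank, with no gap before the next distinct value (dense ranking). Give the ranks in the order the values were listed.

Sorted (ascending): 4.3, 4.3, 8.2, 8.2, 8.4, 8.4, 8.4, 9, 9.7
The 2 values of 4.3 share dense rank 1.
The 2 values of 8.2 share dense rank 2.
The 3 values of 8.4 share dense rank 3.
Remaining distinct values take the next consecutive integers.

2, 3, 1, 2, 4, 5, 3, 1, 3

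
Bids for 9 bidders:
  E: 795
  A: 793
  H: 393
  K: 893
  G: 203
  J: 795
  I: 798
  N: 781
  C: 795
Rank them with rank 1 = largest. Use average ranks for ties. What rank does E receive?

Sorted (descending): 893, 798, 795, 795, 795, 793, 781, 393, 203
The 3 values of 795 occupy positions 3–5 → average rank 4.
E has value 795 → rank 4.

4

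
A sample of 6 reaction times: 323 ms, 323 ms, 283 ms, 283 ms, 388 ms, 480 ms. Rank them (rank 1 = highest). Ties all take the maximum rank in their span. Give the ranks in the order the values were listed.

4, 4, 6, 6, 2, 1

Sorted (descending): 480, 388, 323, 323, 283, 283
The 2 values of 323 occupy positions 3–4 → each gets rank 4.
The 2 values of 283 occupy positions 5–6 → each gets rank 6.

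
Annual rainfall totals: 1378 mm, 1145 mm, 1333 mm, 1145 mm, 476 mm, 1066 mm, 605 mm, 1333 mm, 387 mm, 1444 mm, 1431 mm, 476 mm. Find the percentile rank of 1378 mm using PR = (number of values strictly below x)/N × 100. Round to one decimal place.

75.0

N = 12.
Strictly below 1378: 9. Equal to 1378: 1.
PR = 9/12 × 100 = 75.0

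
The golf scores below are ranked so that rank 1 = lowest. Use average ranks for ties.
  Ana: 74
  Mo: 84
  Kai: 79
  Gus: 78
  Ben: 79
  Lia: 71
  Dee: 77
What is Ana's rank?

2

Sorted (ascending): 71, 74, 77, 78, 79, 79, 84
The 2 values of 79 occupy positions 5–6 → average rank (5+6)/2 = 5.5.
Ana has value 74 → rank 2.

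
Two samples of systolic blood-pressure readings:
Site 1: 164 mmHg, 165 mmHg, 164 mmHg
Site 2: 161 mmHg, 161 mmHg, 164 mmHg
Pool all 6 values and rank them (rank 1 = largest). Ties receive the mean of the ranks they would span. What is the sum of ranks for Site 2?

14

Sorted (descending): 165, 164, 164, 164, 161, 161
The 3 values of 164 occupy positions 2–4 → average rank 3.
The 2 values of 161 occupy positions 5–6 → average rank (5+6)/2 = 5.5.
Site 2 values → pooled ranks: 161→5.5, 161→5.5, 164→3
Rank sum = 5.5 + 5.5 + 3 = 14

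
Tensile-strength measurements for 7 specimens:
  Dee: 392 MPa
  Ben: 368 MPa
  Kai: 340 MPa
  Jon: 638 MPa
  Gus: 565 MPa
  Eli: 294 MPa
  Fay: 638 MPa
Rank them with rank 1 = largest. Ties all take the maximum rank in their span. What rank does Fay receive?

Sorted (descending): 638, 638, 565, 392, 368, 340, 294
The 2 values of 638 occupy positions 1–2 → each gets rank 2.
Fay has value 638 MPa → rank 2.

2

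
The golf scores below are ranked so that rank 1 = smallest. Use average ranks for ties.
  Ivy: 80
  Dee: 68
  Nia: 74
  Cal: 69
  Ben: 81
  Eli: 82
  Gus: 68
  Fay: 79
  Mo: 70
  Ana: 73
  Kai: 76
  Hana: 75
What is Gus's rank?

Sorted (ascending): 68, 68, 69, 70, 73, 74, 75, 76, 79, 80, 81, 82
The 2 values of 68 occupy positions 1–2 → average rank (1+2)/2 = 1.5.
Gus has value 68 → rank 1.5.

1.5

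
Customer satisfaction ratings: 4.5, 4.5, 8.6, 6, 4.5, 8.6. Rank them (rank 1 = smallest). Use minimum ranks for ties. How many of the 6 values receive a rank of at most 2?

Sorted (ascending): 4.5, 4.5, 4.5, 6, 8.6, 8.6
The 3 values of 4.5 occupy positions 1–3 → each gets rank 1.
The 2 values of 8.6 occupy positions 5–6 → each gets rank 5.
Ranks ≤ 2: {1, 1, 1} → 3 values.

3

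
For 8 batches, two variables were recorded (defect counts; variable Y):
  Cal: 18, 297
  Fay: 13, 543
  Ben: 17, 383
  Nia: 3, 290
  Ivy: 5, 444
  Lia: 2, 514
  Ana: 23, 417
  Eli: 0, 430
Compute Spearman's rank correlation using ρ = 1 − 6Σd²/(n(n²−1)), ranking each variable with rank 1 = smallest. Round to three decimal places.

-0.286

Ranks of variable 1: 7, 5, 6, 3, 4, 2, 8, 1
Ranks of variable 2: 2, 8, 3, 1, 6, 7, 4, 5
d = r₁ − r₂: 5, -3, 3, 2, -2, -5, 4, -4
d²: 25, 9, 9, 4, 4, 25, 16, 16; Σd² = 108
ρ = 1 − 6·108/(8·63) = 1 − 648/504 = -0.286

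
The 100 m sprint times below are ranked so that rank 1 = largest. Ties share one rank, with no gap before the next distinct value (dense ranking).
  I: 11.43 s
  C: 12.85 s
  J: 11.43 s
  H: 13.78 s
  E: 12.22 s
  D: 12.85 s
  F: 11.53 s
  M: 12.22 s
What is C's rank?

Sorted (descending): 13.78, 12.85, 12.85, 12.22, 12.22, 11.53, 11.43, 11.43
The 2 values of 12.85 share dense rank 2.
The 2 values of 12.22 share dense rank 3.
The 2 values of 11.43 share dense rank 5.
Remaining distinct values take the next consecutive integers.
C has value 12.85 s → rank 2.

2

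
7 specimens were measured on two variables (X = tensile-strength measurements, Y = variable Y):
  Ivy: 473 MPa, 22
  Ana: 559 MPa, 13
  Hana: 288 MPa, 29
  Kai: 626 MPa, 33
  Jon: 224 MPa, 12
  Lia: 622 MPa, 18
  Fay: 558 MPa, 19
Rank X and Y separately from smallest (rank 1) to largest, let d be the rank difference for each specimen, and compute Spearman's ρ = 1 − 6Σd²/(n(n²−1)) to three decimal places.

Ranks of variable 1: 3, 5, 2, 7, 1, 6, 4
Ranks of variable 2: 5, 2, 6, 7, 1, 3, 4
d = r₁ − r₂: -2, 3, -4, 0, 0, 3, 0
d²: 4, 9, 16, 0, 0, 9, 0; Σd² = 38
ρ = 1 − 6·38/(7·48) = 1 − 228/336 = 0.321

0.321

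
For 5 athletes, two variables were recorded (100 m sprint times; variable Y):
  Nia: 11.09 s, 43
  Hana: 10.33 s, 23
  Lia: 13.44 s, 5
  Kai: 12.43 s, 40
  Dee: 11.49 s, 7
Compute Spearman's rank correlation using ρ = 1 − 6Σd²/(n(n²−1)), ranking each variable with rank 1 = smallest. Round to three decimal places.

-0.500

Ranks of variable 1: 2, 1, 5, 4, 3
Ranks of variable 2: 5, 3, 1, 4, 2
d = r₁ − r₂: -3, -2, 4, 0, 1
d²: 9, 4, 16, 0, 1; Σd² = 30
ρ = 1 − 6·30/(5·24) = 1 − 180/120 = -0.500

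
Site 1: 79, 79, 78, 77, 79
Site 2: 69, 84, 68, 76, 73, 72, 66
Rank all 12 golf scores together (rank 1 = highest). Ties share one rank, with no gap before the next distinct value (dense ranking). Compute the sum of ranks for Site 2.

Sorted (descending): 84, 79, 79, 79, 78, 77, 76, 73, 72, 69, 68, 66
The 3 values of 79 share dense rank 2.
Remaining distinct values take the next consecutive integers.
Site 2 values → pooled ranks: 69→8, 84→1, 68→9, 76→5, 73→6, 72→7, 66→10
Rank sum = 8 + 1 + 9 + 5 + 6 + 7 + 10 = 46

46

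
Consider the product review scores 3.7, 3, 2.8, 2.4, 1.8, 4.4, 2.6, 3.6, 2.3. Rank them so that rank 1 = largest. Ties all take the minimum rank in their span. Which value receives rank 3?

3.6

Sorted (descending): 4.4, 3.7, 3.6, 3, 2.8, 2.6, 2.4, 2.3, 1.8
No ties — each value takes its position as its rank.
Rank 3 → value 3.6.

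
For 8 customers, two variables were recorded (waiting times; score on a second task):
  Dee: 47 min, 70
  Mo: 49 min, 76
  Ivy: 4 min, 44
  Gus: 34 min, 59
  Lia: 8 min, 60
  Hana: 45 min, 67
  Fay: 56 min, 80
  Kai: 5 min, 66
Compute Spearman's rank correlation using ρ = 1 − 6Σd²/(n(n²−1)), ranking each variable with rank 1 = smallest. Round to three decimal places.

Ranks of variable 1: 6, 7, 1, 4, 3, 5, 8, 2
Ranks of variable 2: 6, 7, 1, 2, 3, 5, 8, 4
d = r₁ − r₂: 0, 0, 0, 2, 0, 0, 0, -2
d²: 0, 0, 0, 4, 0, 0, 0, 4; Σd² = 8
ρ = 1 − 6·8/(8·63) = 1 − 48/504 = 0.905

0.905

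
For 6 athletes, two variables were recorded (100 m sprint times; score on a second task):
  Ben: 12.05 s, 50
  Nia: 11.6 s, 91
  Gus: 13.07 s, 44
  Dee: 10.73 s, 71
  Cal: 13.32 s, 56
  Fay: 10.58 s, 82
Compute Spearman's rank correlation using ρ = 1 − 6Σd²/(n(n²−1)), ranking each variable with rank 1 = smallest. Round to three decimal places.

-0.657

Ranks of variable 1: 4, 3, 5, 2, 6, 1
Ranks of variable 2: 2, 6, 1, 4, 3, 5
d = r₁ − r₂: 2, -3, 4, -2, 3, -4
d²: 4, 9, 16, 4, 9, 16; Σd² = 58
ρ = 1 − 6·58/(6·35) = 1 − 348/210 = -0.657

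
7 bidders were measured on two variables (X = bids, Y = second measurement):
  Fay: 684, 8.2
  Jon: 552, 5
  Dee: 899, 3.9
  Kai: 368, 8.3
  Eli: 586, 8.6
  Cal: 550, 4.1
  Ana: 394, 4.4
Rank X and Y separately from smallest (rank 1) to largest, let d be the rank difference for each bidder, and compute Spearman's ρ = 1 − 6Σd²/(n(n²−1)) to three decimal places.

-0.214

Ranks of variable 1: 6, 4, 7, 1, 5, 3, 2
Ranks of variable 2: 5, 4, 1, 6, 7, 2, 3
d = r₁ − r₂: 1, 0, 6, -5, -2, 1, -1
d²: 1, 0, 36, 25, 4, 1, 1; Σd² = 68
ρ = 1 − 6·68/(7·48) = 1 − 408/336 = -0.214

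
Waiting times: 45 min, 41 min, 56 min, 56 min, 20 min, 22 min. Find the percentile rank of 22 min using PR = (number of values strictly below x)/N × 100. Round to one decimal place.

16.7

N = 6.
Strictly below 22: 1. Equal to 22: 1.
PR = 1/6 × 100 = 16.7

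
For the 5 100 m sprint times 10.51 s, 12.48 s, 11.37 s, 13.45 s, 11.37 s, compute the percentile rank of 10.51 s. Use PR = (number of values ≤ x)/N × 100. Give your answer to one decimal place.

20.0

N = 5.
Strictly below 10.51: 0. Equal to 10.51: 1.
PR = 1/5 × 100 = 20.0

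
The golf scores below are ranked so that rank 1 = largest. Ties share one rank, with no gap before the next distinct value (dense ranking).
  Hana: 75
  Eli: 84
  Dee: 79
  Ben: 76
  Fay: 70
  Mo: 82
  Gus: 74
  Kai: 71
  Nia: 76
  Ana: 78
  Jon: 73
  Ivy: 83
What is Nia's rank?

Sorted (descending): 84, 83, 82, 79, 78, 76, 76, 75, 74, 73, 71, 70
The 2 values of 76 share dense rank 6.
Remaining distinct values take the next consecutive integers.
Nia has value 76 → rank 6.

6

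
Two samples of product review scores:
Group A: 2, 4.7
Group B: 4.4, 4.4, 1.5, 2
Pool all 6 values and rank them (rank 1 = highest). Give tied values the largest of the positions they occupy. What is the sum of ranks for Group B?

17

Sorted (descending): 4.7, 4.4, 4.4, 2, 2, 1.5
The 2 values of 4.4 occupy positions 2–3 → each gets rank 3.
The 2 values of 2 occupy positions 4–5 → each gets rank 5.
Group B values → pooled ranks: 4.4→3, 4.4→3, 1.5→6, 2→5
Rank sum = 3 + 3 + 6 + 5 = 17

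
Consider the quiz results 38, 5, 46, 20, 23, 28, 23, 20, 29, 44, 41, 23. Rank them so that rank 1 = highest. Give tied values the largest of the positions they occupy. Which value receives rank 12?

Sorted (descending): 46, 44, 41, 38, 29, 28, 23, 23, 23, 20, 20, 5
The 3 values of 23 occupy positions 7–9 → each gets rank 9.
The 2 values of 20 occupy positions 10–11 → each gets rank 11.
Rank 12 → value 5.

5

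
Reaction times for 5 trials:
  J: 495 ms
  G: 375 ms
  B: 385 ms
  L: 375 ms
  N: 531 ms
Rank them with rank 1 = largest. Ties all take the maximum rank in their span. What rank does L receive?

Sorted (descending): 531, 495, 385, 375, 375
The 2 values of 375 occupy positions 4–5 → each gets rank 5.
L has value 375 ms → rank 5.

5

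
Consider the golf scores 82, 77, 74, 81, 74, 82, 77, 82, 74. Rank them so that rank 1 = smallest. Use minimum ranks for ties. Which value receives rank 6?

81

Sorted (ascending): 74, 74, 74, 77, 77, 81, 82, 82, 82
The 3 values of 74 occupy positions 1–3 → each gets rank 1.
The 2 values of 77 occupy positions 4–5 → each gets rank 4.
The 3 values of 82 occupy positions 7–9 → each gets rank 7.
Rank 6 → value 81.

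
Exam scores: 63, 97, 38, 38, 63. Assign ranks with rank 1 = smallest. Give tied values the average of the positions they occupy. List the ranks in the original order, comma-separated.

Sorted (ascending): 38, 38, 63, 63, 97
The 2 values of 38 occupy positions 1–2 → average rank (1+2)/2 = 1.5.
The 2 values of 63 occupy positions 3–4 → average rank (3+4)/2 = 3.5.

3.5, 5, 1.5, 1.5, 3.5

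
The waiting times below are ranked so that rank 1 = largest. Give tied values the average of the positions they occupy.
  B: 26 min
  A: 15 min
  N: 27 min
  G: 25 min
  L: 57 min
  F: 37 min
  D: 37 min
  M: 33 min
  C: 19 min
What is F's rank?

2.5

Sorted (descending): 57, 37, 37, 33, 27, 26, 25, 19, 15
The 2 values of 37 occupy positions 2–3 → average rank (2+3)/2 = 2.5.
F has value 37 min → rank 2.5.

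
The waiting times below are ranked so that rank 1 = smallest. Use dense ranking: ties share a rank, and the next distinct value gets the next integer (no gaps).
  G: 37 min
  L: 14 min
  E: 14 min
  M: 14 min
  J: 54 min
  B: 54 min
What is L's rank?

1

Sorted (ascending): 14, 14, 14, 37, 54, 54
The 3 values of 14 share dense rank 1.
The 2 values of 54 share dense rank 3.
Remaining distinct values take the next consecutive integers.
L has value 14 min → rank 1.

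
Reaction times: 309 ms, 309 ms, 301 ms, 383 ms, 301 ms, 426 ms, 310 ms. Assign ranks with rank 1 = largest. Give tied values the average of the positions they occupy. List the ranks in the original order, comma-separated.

Sorted (descending): 426, 383, 310, 309, 309, 301, 301
The 2 values of 309 occupy positions 4–5 → average rank (4+5)/2 = 4.5.
The 2 values of 301 occupy positions 6–7 → average rank (6+7)/2 = 6.5.

4.5, 4.5, 6.5, 2, 6.5, 1, 3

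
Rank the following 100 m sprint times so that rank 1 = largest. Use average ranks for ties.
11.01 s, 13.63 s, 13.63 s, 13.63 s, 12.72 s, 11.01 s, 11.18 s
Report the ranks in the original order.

6.5, 2, 2, 2, 4, 6.5, 5

Sorted (descending): 13.63, 13.63, 13.63, 12.72, 11.18, 11.01, 11.01
The 3 values of 13.63 occupy positions 1–3 → average rank 2.
The 2 values of 11.01 occupy positions 6–7 → average rank (6+7)/2 = 6.5.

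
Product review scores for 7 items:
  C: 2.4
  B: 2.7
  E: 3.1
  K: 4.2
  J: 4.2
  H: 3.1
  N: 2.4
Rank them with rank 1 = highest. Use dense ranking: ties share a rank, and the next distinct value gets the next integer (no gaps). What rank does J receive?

Sorted (descending): 4.2, 4.2, 3.1, 3.1, 2.7, 2.4, 2.4
The 2 values of 4.2 share dense rank 1.
The 2 values of 3.1 share dense rank 2.
The 2 values of 2.4 share dense rank 4.
Remaining distinct values take the next consecutive integers.
J has value 4.2 → rank 1.

1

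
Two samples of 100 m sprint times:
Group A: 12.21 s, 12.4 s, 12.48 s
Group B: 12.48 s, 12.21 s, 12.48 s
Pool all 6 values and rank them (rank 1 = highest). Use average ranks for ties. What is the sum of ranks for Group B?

9.5

Sorted (descending): 12.48, 12.48, 12.48, 12.4, 12.21, 12.21
The 3 values of 12.48 occupy positions 1–3 → average rank 2.
The 2 values of 12.21 occupy positions 5–6 → average rank (5+6)/2 = 5.5.
Group B values → pooled ranks: 12.48→2, 12.21→5.5, 12.48→2
Rank sum = 2 + 5.5 + 2 = 9.5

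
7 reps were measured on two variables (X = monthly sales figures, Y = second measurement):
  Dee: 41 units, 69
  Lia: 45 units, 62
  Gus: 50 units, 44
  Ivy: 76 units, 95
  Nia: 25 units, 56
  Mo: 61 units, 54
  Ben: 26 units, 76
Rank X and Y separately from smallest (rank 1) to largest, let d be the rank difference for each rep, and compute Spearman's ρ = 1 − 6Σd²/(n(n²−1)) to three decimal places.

0.000

Ranks of variable 1: 3, 4, 5, 7, 1, 6, 2
Ranks of variable 2: 5, 4, 1, 7, 3, 2, 6
d = r₁ − r₂: -2, 0, 4, 0, -2, 4, -4
d²: 4, 0, 16, 0, 4, 16, 16; Σd² = 56
ρ = 1 − 6·56/(7·48) = 1 − 336/336 = 0.000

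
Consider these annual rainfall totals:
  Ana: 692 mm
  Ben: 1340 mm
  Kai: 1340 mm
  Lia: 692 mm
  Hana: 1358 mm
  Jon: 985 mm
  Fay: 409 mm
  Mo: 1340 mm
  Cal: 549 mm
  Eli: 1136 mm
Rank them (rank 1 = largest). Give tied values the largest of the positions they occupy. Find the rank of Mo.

Sorted (descending): 1358, 1340, 1340, 1340, 1136, 985, 692, 692, 549, 409
The 3 values of 1340 occupy positions 2–4 → each gets rank 4.
The 2 values of 692 occupy positions 7–8 → each gets rank 8.
Mo has value 1340 mm → rank 4.

4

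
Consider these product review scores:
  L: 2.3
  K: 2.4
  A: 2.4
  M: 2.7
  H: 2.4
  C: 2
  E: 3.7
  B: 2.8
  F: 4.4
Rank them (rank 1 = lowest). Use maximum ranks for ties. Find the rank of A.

5

Sorted (ascending): 2, 2.3, 2.4, 2.4, 2.4, 2.7, 2.8, 3.7, 4.4
The 3 values of 2.4 occupy positions 3–5 → each gets rank 5.
A has value 2.4 → rank 5.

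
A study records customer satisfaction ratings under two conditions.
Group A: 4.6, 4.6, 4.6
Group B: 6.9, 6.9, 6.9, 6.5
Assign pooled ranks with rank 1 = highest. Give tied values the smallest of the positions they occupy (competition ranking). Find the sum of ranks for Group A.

15

Sorted (descending): 6.9, 6.9, 6.9, 6.5, 4.6, 4.6, 4.6
The 3 values of 6.9 occupy positions 1–3 → each gets rank 1.
The 3 values of 4.6 occupy positions 5–7 → each gets rank 5.
Group A values → pooled ranks: 4.6→5, 4.6→5, 4.6→5
Rank sum = 5 + 5 + 5 = 15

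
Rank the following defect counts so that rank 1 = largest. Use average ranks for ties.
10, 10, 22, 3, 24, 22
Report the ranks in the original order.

Sorted (descending): 24, 22, 22, 10, 10, 3
The 2 values of 22 occupy positions 2–3 → average rank (2+3)/2 = 2.5.
The 2 values of 10 occupy positions 4–5 → average rank (4+5)/2 = 4.5.

4.5, 4.5, 2.5, 6, 1, 2.5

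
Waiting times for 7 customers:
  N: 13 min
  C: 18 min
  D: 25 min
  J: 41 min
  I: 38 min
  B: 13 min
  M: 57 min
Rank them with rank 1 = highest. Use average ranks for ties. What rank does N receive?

6.5

Sorted (descending): 57, 41, 38, 25, 18, 13, 13
The 2 values of 13 occupy positions 6–7 → average rank (6+7)/2 = 6.5.
N has value 13 min → rank 6.5.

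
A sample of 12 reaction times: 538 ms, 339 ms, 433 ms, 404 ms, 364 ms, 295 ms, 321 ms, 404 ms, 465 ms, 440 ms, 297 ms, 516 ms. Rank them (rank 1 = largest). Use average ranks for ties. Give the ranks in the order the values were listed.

Sorted (descending): 538, 516, 465, 440, 433, 404, 404, 364, 339, 321, 297, 295
The 2 values of 404 occupy positions 6–7 → average rank (6+7)/2 = 6.5.

1, 9, 5, 6.5, 8, 12, 10, 6.5, 3, 4, 11, 2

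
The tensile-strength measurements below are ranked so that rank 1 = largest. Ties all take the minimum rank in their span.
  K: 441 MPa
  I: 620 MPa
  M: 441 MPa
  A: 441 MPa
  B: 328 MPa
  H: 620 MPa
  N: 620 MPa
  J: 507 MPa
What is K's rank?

Sorted (descending): 620, 620, 620, 507, 441, 441, 441, 328
The 3 values of 620 occupy positions 1–3 → each gets rank 1.
The 3 values of 441 occupy positions 5–7 → each gets rank 5.
K has value 441 MPa → rank 5.

5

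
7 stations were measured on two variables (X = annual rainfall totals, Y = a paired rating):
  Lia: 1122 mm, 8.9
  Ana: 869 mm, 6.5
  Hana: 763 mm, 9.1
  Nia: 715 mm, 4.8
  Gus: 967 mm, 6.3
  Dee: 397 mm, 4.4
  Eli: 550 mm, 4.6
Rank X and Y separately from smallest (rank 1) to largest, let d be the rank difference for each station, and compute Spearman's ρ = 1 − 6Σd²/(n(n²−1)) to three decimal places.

0.750

Ranks of variable 1: 7, 5, 4, 3, 6, 1, 2
Ranks of variable 2: 6, 5, 7, 3, 4, 1, 2
d = r₁ − r₂: 1, 0, -3, 0, 2, 0, 0
d²: 1, 0, 9, 0, 4, 0, 0; Σd² = 14
ρ = 1 − 6·14/(7·48) = 1 − 84/336 = 0.750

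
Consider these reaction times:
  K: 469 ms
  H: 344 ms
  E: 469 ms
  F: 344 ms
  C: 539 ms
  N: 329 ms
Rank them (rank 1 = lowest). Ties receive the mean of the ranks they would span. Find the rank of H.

Sorted (ascending): 329, 344, 344, 469, 469, 539
The 2 values of 344 occupy positions 2–3 → average rank (2+3)/2 = 2.5.
The 2 values of 469 occupy positions 4–5 → average rank (4+5)/2 = 4.5.
H has value 344 ms → rank 2.5.

2.5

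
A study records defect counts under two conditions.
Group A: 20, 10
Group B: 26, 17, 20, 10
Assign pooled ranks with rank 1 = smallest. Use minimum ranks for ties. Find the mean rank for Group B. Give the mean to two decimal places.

Sorted (ascending): 10, 10, 17, 20, 20, 26
The 2 values of 10 occupy positions 1–2 → each gets rank 1.
The 2 values of 20 occupy positions 4–5 → each gets rank 4.
Group B values → pooled ranks: 26→6, 17→3, 20→4, 10→1
Mean rank = (6 + 3 + 4 + 1) / 4 = 3.50

3.50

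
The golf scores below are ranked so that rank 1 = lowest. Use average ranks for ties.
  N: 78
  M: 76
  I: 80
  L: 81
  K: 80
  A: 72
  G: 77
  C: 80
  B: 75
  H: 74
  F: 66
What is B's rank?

Sorted (ascending): 66, 72, 74, 75, 76, 77, 78, 80, 80, 80, 81
The 3 values of 80 occupy positions 8–10 → average rank 9.
B has value 75 → rank 4.

4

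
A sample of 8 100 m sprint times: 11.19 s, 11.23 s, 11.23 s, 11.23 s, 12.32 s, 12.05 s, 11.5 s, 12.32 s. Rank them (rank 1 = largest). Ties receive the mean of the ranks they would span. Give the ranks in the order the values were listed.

Sorted (descending): 12.32, 12.32, 12.05, 11.5, 11.23, 11.23, 11.23, 11.19
The 2 values of 12.32 occupy positions 1–2 → average rank (1+2)/2 = 1.5.
The 3 values of 11.23 occupy positions 5–7 → average rank 6.

8, 6, 6, 6, 1.5, 3, 4, 1.5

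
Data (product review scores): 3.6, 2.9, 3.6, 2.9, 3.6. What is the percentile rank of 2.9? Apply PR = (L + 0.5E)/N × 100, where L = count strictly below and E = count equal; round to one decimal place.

N = 5.
Strictly below 2.9: 0. Equal to 2.9: 2.
PR = (0 + 0.5·2)/5 × 100 = 20.0

20.0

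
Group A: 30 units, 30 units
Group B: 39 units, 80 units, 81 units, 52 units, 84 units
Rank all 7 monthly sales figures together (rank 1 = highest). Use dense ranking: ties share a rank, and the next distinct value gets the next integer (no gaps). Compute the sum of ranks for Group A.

Sorted (descending): 84, 81, 80, 52, 39, 30, 30
The 2 values of 30 share dense rank 6.
Remaining distinct values take the next consecutive integers.
Group A values → pooled ranks: 30→6, 30→6
Rank sum = 6 + 6 = 12

12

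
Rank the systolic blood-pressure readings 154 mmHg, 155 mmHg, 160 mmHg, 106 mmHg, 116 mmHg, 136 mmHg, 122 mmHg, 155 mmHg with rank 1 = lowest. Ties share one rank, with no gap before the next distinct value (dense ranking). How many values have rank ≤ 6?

7

Sorted (ascending): 106, 116, 122, 136, 154, 155, 155, 160
The 2 values of 155 share dense rank 6.
Remaining distinct values take the next consecutive integers.
Ranks ≤ 6: {1, 2, 3, 4, 5, 6, 6} → 7 values.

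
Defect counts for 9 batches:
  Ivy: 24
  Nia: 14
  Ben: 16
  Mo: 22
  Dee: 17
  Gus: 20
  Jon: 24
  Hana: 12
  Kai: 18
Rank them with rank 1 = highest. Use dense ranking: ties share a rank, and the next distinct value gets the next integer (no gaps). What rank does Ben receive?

Sorted (descending): 24, 24, 22, 20, 18, 17, 16, 14, 12
The 2 values of 24 share dense rank 1.
Remaining distinct values take the next consecutive integers.
Ben has value 16 → rank 6.

6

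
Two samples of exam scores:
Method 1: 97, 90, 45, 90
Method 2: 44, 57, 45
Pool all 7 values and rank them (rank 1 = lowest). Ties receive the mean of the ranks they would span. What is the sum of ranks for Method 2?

7.5

Sorted (ascending): 44, 45, 45, 57, 90, 90, 97
The 2 values of 45 occupy positions 2–3 → average rank (2+3)/2 = 2.5.
The 2 values of 90 occupy positions 5–6 → average rank (5+6)/2 = 5.5.
Method 2 values → pooled ranks: 44→1, 57→4, 45→2.5
Rank sum = 1 + 4 + 2.5 = 7.5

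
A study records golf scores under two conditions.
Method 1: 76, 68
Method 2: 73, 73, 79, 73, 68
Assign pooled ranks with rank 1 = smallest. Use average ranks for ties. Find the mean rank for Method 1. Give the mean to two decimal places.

Sorted (ascending): 68, 68, 73, 73, 73, 76, 79
The 2 values of 68 occupy positions 1–2 → average rank (1+2)/2 = 1.5.
The 3 values of 73 occupy positions 3–5 → average rank 4.
Method 1 values → pooled ranks: 76→6, 68→1.5
Mean rank = (6 + 1.5) / 2 = 3.75

3.75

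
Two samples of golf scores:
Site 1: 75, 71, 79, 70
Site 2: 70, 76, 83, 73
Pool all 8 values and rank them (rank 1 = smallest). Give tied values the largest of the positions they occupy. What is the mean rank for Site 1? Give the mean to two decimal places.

Sorted (ascending): 70, 70, 71, 73, 75, 76, 79, 83
The 2 values of 70 occupy positions 1–2 → each gets rank 2.
Site 1 values → pooled ranks: 75→5, 71→3, 79→7, 70→2
Mean rank = (5 + 3 + 7 + 2) / 4 = 4.25

4.25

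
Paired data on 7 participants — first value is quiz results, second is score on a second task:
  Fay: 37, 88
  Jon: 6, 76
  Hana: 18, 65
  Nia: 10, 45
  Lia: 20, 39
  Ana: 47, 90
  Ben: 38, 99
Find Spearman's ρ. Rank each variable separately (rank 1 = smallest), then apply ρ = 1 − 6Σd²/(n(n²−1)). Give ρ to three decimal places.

Ranks of variable 1: 5, 1, 3, 2, 4, 7, 6
Ranks of variable 2: 5, 4, 3, 2, 1, 6, 7
d = r₁ − r₂: 0, -3, 0, 0, 3, 1, -1
d²: 0, 9, 0, 0, 9, 1, 1; Σd² = 20
ρ = 1 − 6·20/(7·48) = 1 − 120/336 = 0.643

0.643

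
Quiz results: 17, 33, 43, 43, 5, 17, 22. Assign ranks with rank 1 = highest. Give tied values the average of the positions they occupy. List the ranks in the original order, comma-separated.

5.5, 3, 1.5, 1.5, 7, 5.5, 4

Sorted (descending): 43, 43, 33, 22, 17, 17, 5
The 2 values of 43 occupy positions 1–2 → average rank (1+2)/2 = 1.5.
The 2 values of 17 occupy positions 5–6 → average rank (5+6)/2 = 5.5.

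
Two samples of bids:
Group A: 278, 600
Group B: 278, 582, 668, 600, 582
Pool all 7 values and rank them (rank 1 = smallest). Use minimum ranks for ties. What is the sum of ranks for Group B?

19

Sorted (ascending): 278, 278, 582, 582, 600, 600, 668
The 2 values of 278 occupy positions 1–2 → each gets rank 1.
The 2 values of 582 occupy positions 3–4 → each gets rank 3.
The 2 values of 600 occupy positions 5–6 → each gets rank 5.
Group B values → pooled ranks: 278→1, 582→3, 668→7, 600→5, 582→3
Rank sum = 1 + 3 + 7 + 5 + 3 = 19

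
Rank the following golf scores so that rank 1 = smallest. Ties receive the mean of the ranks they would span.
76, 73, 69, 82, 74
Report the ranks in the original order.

Sorted (ascending): 69, 73, 74, 76, 82
No ties — each value takes its position as its rank.

4, 2, 1, 5, 3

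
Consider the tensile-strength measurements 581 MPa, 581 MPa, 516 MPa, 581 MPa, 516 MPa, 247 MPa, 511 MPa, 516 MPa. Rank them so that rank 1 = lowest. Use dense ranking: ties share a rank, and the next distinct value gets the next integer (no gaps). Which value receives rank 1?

Sorted (ascending): 247, 511, 516, 516, 516, 581, 581, 581
The 3 values of 516 share dense rank 3.
The 3 values of 581 share dense rank 4.
Remaining distinct values take the next consecutive integers.
Rank 1 → value 247.

247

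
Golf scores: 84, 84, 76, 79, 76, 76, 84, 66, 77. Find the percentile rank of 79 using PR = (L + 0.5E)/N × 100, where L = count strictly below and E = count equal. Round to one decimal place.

N = 9.
Strictly below 79: 5. Equal to 79: 1.
PR = (5 + 0.5·1)/9 × 100 = 61.1

61.1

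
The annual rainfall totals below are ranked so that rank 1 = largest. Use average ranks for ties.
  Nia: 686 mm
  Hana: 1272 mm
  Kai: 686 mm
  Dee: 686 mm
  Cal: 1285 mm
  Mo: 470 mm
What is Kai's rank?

Sorted (descending): 1285, 1272, 686, 686, 686, 470
The 3 values of 686 occupy positions 3–5 → average rank 4.
Kai has value 686 mm → rank 4.

4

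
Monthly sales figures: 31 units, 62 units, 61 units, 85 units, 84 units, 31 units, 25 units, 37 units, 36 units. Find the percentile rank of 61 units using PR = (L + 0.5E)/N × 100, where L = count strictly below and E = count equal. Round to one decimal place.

61.1

N = 9.
Strictly below 61: 5. Equal to 61: 1.
PR = (5 + 0.5·1)/9 × 100 = 61.1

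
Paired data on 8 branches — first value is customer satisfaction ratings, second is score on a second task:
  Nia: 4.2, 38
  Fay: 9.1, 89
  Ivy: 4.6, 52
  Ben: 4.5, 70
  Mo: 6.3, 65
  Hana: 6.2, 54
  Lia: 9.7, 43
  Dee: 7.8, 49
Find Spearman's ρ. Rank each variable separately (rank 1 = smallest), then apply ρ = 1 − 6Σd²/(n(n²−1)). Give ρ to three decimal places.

0.119

Ranks of variable 1: 1, 7, 3, 2, 5, 4, 8, 6
Ranks of variable 2: 1, 8, 4, 7, 6, 5, 2, 3
d = r₁ − r₂: 0, -1, -1, -5, -1, -1, 6, 3
d²: 0, 1, 1, 25, 1, 1, 36, 9; Σd² = 74
ρ = 1 − 6·74/(8·63) = 1 − 444/504 = 0.119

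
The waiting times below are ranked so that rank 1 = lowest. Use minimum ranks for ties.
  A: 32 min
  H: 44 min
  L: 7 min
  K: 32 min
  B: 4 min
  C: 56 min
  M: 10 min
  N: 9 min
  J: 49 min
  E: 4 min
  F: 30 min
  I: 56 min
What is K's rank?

7

Sorted (ascending): 4, 4, 7, 9, 10, 30, 32, 32, 44, 49, 56, 56
The 2 values of 4 occupy positions 1–2 → each gets rank 1.
The 2 values of 32 occupy positions 7–8 → each gets rank 7.
The 2 values of 56 occupy positions 11–12 → each gets rank 11.
K has value 32 min → rank 7.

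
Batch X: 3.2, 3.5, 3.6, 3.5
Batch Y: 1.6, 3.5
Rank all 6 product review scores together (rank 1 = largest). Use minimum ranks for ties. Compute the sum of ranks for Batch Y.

Sorted (descending): 3.6, 3.5, 3.5, 3.5, 3.2, 1.6
The 3 values of 3.5 occupy positions 2–4 → each gets rank 2.
Batch Y values → pooled ranks: 1.6→6, 3.5→2
Rank sum = 6 + 2 = 8

8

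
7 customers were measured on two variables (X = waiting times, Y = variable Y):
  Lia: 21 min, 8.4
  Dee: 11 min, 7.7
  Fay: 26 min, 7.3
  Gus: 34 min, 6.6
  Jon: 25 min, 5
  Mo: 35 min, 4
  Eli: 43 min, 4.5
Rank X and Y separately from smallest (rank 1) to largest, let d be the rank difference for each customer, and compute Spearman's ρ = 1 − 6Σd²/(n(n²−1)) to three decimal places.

-0.821

Ranks of variable 1: 2, 1, 4, 5, 3, 6, 7
Ranks of variable 2: 7, 6, 5, 4, 3, 1, 2
d = r₁ − r₂: -5, -5, -1, 1, 0, 5, 5
d²: 25, 25, 1, 1, 0, 25, 25; Σd² = 102
ρ = 1 − 6·102/(7·48) = 1 − 612/336 = -0.821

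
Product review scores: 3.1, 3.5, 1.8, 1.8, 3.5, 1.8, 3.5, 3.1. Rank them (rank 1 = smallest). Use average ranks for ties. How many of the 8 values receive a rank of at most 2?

Sorted (ascending): 1.8, 1.8, 1.8, 3.1, 3.1, 3.5, 3.5, 3.5
The 3 values of 1.8 occupy positions 1–3 → average rank 2.
The 2 values of 3.1 occupy positions 4–5 → average rank (4+5)/2 = 4.5.
The 3 values of 3.5 occupy positions 6–8 → average rank 7.
Ranks ≤ 2: {2, 2, 2} → 3 values.

3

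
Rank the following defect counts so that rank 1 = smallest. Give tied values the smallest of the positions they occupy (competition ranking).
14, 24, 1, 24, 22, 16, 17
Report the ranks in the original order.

Sorted (ascending): 1, 14, 16, 17, 22, 24, 24
The 2 values of 24 occupy positions 6–7 → each gets rank 6.

2, 6, 1, 6, 5, 3, 4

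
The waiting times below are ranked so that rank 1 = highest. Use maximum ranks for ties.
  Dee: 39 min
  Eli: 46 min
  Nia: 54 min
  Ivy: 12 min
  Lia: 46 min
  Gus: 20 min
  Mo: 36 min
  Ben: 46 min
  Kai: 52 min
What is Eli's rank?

Sorted (descending): 54, 52, 46, 46, 46, 39, 36, 20, 12
The 3 values of 46 occupy positions 3–5 → each gets rank 5.
Eli has value 46 min → rank 5.

5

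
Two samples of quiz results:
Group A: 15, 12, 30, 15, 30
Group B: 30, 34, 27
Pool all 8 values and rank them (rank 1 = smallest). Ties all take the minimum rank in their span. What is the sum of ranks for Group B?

17

Sorted (ascending): 12, 15, 15, 27, 30, 30, 30, 34
The 2 values of 15 occupy positions 2–3 → each gets rank 2.
The 3 values of 30 occupy positions 5–7 → each gets rank 5.
Group B values → pooled ranks: 30→5, 34→8, 27→4
Rank sum = 5 + 8 + 4 = 17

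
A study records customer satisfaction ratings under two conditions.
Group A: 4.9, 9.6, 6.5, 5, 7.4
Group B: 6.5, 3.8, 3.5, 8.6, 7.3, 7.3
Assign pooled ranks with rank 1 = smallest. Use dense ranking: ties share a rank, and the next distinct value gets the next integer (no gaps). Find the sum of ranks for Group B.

Sorted (ascending): 3.5, 3.8, 4.9, 5, 6.5, 6.5, 7.3, 7.3, 7.4, 8.6, 9.6
The 2 values of 6.5 share dense rank 5.
The 2 values of 7.3 share dense rank 6.
Remaining distinct values take the next consecutive integers.
Group B values → pooled ranks: 6.5→5, 3.8→2, 3.5→1, 8.6→8, 7.3→6, 7.3→6
Rank sum = 5 + 2 + 1 + 8 + 6 + 6 = 28

28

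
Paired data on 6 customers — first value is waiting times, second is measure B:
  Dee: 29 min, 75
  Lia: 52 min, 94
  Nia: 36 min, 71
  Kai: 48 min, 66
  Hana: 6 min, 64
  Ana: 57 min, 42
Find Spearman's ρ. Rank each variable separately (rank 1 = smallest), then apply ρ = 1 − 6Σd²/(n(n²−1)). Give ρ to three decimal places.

-0.086

Ranks of variable 1: 2, 5, 3, 4, 1, 6
Ranks of variable 2: 5, 6, 4, 3, 2, 1
d = r₁ − r₂: -3, -1, -1, 1, -1, 5
d²: 9, 1, 1, 1, 1, 25; Σd² = 38
ρ = 1 − 6·38/(6·35) = 1 − 228/210 = -0.086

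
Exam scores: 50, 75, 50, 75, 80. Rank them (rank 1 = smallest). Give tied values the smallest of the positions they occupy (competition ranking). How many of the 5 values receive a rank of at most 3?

4

Sorted (ascending): 50, 50, 75, 75, 80
The 2 values of 50 occupy positions 1–2 → each gets rank 1.
The 2 values of 75 occupy positions 3–4 → each gets rank 3.
Ranks ≤ 3: {1, 1, 3, 3} → 4 values.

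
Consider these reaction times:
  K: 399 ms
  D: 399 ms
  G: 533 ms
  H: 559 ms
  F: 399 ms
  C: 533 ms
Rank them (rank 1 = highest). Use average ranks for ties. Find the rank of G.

2.5

Sorted (descending): 559, 533, 533, 399, 399, 399
The 2 values of 533 occupy positions 2–3 → average rank (2+3)/2 = 2.5.
The 3 values of 399 occupy positions 4–6 → average rank 5.
G has value 533 ms → rank 2.5.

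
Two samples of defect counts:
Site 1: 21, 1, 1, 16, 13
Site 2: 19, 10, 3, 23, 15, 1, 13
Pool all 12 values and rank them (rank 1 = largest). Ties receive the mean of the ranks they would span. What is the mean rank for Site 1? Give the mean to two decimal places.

6.90

Sorted (descending): 23, 21, 19, 16, 15, 13, 13, 10, 3, 1, 1, 1
The 2 values of 13 occupy positions 6–7 → average rank (6+7)/2 = 6.5.
The 3 values of 1 occupy positions 10–12 → average rank 11.
Site 1 values → pooled ranks: 21→2, 1→11, 1→11, 16→4, 13→6.5
Mean rank = (2 + 11 + 11 + 4 + 6.5) / 5 = 6.90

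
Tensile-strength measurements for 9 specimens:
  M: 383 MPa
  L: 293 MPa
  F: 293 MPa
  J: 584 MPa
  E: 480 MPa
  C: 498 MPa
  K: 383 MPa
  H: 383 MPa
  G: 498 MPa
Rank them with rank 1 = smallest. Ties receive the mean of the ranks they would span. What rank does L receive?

Sorted (ascending): 293, 293, 383, 383, 383, 480, 498, 498, 584
The 2 values of 293 occupy positions 1–2 → average rank (1+2)/2 = 1.5.
The 3 values of 383 occupy positions 3–5 → average rank 4.
The 2 values of 498 occupy positions 7–8 → average rank (7+8)/2 = 7.5.
L has value 293 MPa → rank 1.5.

1.5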